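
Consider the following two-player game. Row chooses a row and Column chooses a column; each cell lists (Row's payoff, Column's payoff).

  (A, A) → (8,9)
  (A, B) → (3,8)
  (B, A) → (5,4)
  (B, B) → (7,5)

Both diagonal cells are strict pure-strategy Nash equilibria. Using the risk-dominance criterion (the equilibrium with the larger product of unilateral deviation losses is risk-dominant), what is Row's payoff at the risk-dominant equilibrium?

At both A: Row loses 8 − 5 = 3 by deviating; Column loses 9 − 8 = 1. Product = 3·1 = 3.
At both B: Row loses 7 − 3 = 4 by deviating; Column loses 5 − 4 = 1. Product = 4·1 = 4.
4 > 3, so both B is risk-dominant. Row's payoff there is 7.

7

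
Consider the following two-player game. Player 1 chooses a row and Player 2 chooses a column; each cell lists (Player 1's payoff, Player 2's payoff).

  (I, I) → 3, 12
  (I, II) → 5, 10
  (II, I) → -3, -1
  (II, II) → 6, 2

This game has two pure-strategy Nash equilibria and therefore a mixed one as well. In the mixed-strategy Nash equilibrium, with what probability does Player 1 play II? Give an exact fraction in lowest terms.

2/5

Player 1's mix p on I must make Player 2 indifferent between I and II.
Player 2's payoff from I: 12p + (-1)(1−p). From II: 10p + 2(1−p).
Set equal: 2p = 3(1−p) → p = 3/5.
Probability on II is 1 − 3/5 = 2/5.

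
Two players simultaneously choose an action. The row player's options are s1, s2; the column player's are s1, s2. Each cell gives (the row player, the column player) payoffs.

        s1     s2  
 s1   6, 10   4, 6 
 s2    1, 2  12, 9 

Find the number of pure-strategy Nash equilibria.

2

Both s1: the row player gets 6 (best alternative 1); the column player gets 10 (best alternative 6). Neither deviates — NE.
Both s2: the row player gets 12 (best alternative 4); the column player gets 9 (best alternative 2). Neither deviates — NE.
(s1, s2) is not a NE: the row player would switch to s2 (12 > 4).
No other cell survives both best-response checks, so there are 2 pure NE.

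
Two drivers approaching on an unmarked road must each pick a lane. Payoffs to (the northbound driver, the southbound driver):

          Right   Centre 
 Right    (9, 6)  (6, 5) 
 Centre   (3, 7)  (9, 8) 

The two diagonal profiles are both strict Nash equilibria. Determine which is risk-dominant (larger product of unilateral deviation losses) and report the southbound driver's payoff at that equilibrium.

At both Right: the northbound driver loses 9 − 3 = 6 by deviating; the southbound driver loses 6 − 5 = 1. Product = 6·1 = 6.
At both Centre: the northbound driver loses 9 − 6 = 3 by deviating; the southbound driver loses 8 − 7 = 1. Product = 3·1 = 3.
6 > 3, so both Right is risk-dominant. The southbound driver's payoff there is 6.

6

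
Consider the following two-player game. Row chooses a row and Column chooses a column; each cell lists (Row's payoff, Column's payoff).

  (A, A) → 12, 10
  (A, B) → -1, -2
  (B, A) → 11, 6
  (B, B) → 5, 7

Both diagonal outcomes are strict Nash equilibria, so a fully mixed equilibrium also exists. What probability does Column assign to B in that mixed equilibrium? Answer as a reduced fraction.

1/7

Column's mix q on A must make Row indifferent between A and B.
Row's payoff from A: 12q + (-1)(1−q). From B: 11q + 5(1−q).
Set equal: 1q = 6(1−q) → q = 6/7.
Probability on B is 1 − 6/7 = 1/7.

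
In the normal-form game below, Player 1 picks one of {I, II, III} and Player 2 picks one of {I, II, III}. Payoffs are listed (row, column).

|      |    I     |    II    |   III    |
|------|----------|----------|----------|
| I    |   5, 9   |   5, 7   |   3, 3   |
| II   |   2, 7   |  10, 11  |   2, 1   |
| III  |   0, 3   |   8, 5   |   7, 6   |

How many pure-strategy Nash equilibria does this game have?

Both I: Player 1 gets 5 (best alternative 2); Player 2 gets 9 (best alternative 7). Neither deviates — NE.
Both II: Player 1 gets 10 (best alternative 8); Player 2 gets 11 (best alternative 7). Neither deviates — NE.
Both III: Player 1 gets 7 (best alternative 3); Player 2 gets 6 (best alternative 5). Neither deviates — NE.
(II, I) is not a NE: Player 1 would switch to I (5 > 2).
No other cell survives both best-response checks, so there are 3 pure NE.

3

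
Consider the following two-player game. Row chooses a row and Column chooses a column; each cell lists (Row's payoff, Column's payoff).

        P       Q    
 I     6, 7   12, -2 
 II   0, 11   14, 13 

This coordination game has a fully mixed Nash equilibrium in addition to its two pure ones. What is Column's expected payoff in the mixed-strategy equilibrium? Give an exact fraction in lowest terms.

113/11

Row mixes with probability p on I, chosen so Column is indifferent: 7p + 11(1−p) = (-2)p + 13(1−p) gives p = 2/11.
Column's expected payoff is 7·2/11 + 11·9/11 = 113/11.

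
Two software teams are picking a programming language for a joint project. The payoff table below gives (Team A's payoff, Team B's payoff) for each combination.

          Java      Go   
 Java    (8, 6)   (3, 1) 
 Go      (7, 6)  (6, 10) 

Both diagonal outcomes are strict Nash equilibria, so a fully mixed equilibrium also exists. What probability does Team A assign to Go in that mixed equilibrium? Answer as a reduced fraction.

Team A's mix p on Java must make Team B indifferent between Java and Go.
Team B's payoff from Java: 6p + 6(1−p). From Go: 1p + 10(1−p).
Set equal: 5p = 4(1−p) → p = 4/9.
Probability on Go is 1 − 4/9 = 5/9.

5/9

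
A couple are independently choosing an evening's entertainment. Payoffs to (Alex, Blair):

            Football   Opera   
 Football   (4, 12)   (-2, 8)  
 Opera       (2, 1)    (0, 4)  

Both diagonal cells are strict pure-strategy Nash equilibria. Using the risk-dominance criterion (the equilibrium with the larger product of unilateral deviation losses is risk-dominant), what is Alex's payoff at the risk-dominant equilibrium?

4

At both Football: Alex loses 4 − 2 = 2 by deviating; Blair loses 12 − 8 = 4. Product = 2·4 = 8.
At both Opera: Alex loses 0 − (-2) = 2 by deviating; Blair loses 4 − 1 = 3. Product = 2·3 = 6.
8 > 6, so both Football is risk-dominant. Alex's payoff there is 4.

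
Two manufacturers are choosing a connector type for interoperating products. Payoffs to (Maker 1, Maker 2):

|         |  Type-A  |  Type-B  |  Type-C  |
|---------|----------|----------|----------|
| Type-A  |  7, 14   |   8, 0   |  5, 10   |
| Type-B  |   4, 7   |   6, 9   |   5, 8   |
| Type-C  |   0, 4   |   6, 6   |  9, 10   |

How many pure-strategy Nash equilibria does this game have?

2

Both Type-A: Maker 1 gets 7 (best alternative 4); Maker 2 gets 14 (best alternative 10). Neither deviates — NE.
Both Type-C: Maker 1 gets 9 (best alternative 5); Maker 2 gets 10 (best alternative 6). Neither deviates — NE.
Both Type-B is not a NE: Maker 1 would switch to Type-A (8 > 6).
No other cell survives both best-response checks, so there are 2 pure NE.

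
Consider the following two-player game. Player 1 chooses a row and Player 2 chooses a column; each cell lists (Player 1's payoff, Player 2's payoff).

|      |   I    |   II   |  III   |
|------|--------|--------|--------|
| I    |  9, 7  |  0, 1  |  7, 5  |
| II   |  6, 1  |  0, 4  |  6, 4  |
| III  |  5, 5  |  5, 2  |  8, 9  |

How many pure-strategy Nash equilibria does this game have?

2

Both I: Player 1 gets 9 (best alternative 6); Player 2 gets 7 (best alternative 5). Neither deviates — NE.
Both III: Player 1 gets 8 (best alternative 7); Player 2 gets 9 (best alternative 5). Neither deviates — NE.
Both II is not a NE: Player 1 would switch to III (5 > 0).
No other cell survives both best-response checks, so there are 2 pure NE.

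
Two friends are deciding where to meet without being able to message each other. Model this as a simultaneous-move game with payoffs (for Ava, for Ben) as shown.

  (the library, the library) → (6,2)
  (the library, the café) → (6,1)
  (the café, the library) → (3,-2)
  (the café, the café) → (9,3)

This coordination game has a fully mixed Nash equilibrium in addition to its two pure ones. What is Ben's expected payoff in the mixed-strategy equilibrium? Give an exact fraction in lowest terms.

Ava mixes with probability p on the library, chosen so Ben is indifferent: 2p + (-2)(1−p) = 1p + 3(1−p) gives p = 5/6.
Ben's expected payoff is 2·5/6 + (-2)·1/6 = 4/3.

4/3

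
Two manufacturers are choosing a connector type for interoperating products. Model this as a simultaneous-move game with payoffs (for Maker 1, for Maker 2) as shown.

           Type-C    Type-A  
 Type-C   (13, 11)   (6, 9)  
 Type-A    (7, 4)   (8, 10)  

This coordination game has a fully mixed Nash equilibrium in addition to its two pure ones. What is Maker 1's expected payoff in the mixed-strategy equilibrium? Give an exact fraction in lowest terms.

31/4

Maker 2 mixes with probability q on Type-C, chosen so Maker 1 is indifferent: 13q + 6(1−q) = 7q + 8(1−q) gives q = 1/4.
Maker 1's expected payoff (from either row, since indifferent) is 13·1/4 + 6·3/4 = 31/4.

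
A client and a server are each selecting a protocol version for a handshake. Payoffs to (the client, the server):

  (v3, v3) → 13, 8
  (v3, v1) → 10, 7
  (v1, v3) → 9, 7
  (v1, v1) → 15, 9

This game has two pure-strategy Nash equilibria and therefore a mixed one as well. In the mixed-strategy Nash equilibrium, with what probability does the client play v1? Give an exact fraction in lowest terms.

1/3

The client's mix p on v3 must make the server indifferent between v3 and v1.
The server's payoff from v3: 8p + 7(1−p). From v1: 7p + 9(1−p).
Set equal: 1p = 2(1−p) → p = 2/3.
Probability on v1 is 1 − 2/3 = 1/3.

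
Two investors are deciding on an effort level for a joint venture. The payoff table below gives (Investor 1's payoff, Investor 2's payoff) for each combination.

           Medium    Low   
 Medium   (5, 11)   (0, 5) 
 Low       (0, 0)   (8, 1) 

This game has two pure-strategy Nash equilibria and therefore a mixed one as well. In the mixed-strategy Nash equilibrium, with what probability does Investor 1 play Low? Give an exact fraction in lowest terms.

6/7

Investor 1's mix p on Medium must make Investor 2 indifferent between Medium and Low.
Investor 2's payoff from Medium: 11p + 0(1−p). From Low: 5p + 1(1−p).
Set equal: 6p = 1(1−p) → p = 1/7.
Probability on Low is 1 − 1/7 = 6/7.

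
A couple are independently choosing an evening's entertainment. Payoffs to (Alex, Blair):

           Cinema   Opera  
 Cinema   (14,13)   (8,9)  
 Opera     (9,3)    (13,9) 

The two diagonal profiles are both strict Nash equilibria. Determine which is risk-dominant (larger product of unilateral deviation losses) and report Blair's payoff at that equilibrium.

9

At both Cinema: Alex loses 14 − 9 = 5 by deviating; Blair loses 13 − 9 = 4. Product = 5·4 = 20.
At both Opera: Alex loses 13 − 8 = 5 by deviating; Blair loses 9 − 3 = 6. Product = 5·6 = 30.
30 > 20, so both Opera is risk-dominant. Blair's payoff there is 9.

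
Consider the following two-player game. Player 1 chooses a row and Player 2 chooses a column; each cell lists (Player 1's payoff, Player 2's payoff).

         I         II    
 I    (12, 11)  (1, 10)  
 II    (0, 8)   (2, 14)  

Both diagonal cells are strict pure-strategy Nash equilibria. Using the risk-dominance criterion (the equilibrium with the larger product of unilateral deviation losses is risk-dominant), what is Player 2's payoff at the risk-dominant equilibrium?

11

At both I: Player 1 loses 12 − 0 = 12 by deviating; Player 2 loses 11 − 10 = 1. Product = 12·1 = 12.
At both II: Player 1 loses 2 − 1 = 1 by deviating; Player 2 loses 14 − 8 = 6. Product = 1·6 = 6.
12 > 6, so both I is risk-dominant. Player 2's payoff there is 11.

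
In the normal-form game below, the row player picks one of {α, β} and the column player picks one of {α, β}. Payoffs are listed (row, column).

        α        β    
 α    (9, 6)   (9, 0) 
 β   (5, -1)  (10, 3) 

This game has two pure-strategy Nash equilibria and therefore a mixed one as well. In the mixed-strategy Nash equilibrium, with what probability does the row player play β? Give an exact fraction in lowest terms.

The row player's mix p on α must make the column player indifferent between α and β.
The column player's payoff from α: 6p + (-1)(1−p). From β: 0p + 3(1−p).
Set equal: 6p = 4(1−p) → p = 4/10 = 2/5.
Probability on β is 1 − 2/5 = 3/5.

3/5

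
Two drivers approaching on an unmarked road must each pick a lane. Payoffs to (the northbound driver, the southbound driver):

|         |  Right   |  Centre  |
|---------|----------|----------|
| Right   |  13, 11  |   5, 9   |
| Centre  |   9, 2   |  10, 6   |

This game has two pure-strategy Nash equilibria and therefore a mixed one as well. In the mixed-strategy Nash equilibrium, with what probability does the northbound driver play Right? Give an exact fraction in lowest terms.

The northbound driver's mix p on Right must make the southbound driver indifferent between Right and Centre.
The southbound driver's payoff from Right: 11p + 2(1−p). From Centre: 9p + 6(1−p).
Set equal: 2p = 4(1−p) → p = 4/6 = 2/3.

2/3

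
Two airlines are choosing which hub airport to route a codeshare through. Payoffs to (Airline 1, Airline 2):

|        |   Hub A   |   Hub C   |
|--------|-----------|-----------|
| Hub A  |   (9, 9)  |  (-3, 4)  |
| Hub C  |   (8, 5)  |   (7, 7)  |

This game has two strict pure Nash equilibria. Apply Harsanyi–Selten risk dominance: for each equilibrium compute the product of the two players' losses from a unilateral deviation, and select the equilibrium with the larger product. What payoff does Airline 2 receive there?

At both Hub A: Airline 1 loses 9 − 8 = 1 by deviating; Airline 2 loses 9 − 4 = 5. Product = 1·5 = 5.
At both Hub C: Airline 1 loses 7 − (-3) = 10 by deviating; Airline 2 loses 7 − 5 = 2. Product = 10·2 = 20.
20 > 5, so both Hub C is risk-dominant. Airline 2's payoff there is 7.

7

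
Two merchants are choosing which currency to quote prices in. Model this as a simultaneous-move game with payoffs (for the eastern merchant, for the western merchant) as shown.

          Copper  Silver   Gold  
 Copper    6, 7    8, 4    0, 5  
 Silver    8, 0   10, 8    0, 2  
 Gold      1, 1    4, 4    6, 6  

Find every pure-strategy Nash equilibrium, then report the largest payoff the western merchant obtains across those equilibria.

Both Silver is a pure NE (the eastern merchant: 10 ≥ 8; the western merchant: 8 ≥ 2). The western merchant gets 8.
Both Gold is a pure NE (the eastern merchant: 6 ≥ 0; the western merchant: 6 ≥ 4). The western merchant gets 6.
Every other cell has a profitable deviation for at least one player. Highest of {8, 6} is 8.

8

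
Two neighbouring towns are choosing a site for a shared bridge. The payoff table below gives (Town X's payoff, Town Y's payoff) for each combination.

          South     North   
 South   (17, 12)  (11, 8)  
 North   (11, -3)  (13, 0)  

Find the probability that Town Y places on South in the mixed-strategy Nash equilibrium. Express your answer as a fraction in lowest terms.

Town Y's mix q on South must make Town X indifferent between South and North.
Town X's payoff from South: 17q + 11(1−q). From North: 11q + 13(1−q).
Set equal: 6q = 2(1−q) → q = 2/8 = 1/4.

1/4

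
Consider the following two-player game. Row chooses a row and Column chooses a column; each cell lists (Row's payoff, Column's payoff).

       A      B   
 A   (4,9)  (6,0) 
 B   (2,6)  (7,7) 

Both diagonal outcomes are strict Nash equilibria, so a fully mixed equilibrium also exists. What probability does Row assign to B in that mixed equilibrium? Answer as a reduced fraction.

Row's mix p on A must make Column indifferent between A and B.
Column's payoff from A: 9p + 6(1−p). From B: 0p + 7(1−p).
Set equal: 9p = 1(1−p) → p = 1/10.
Probability on B is 1 − 1/10 = 9/10.

9/10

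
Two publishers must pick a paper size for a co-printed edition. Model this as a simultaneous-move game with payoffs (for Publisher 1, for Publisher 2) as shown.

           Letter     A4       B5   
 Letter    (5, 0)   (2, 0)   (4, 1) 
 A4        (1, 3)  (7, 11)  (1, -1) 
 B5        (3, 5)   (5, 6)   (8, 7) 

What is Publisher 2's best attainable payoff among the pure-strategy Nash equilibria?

11

Both A4 is a pure NE (Publisher 1: 7 ≥ 5; Publisher 2: 11 ≥ 3). Publisher 2 gets 11.
Both B5 is a pure NE (Publisher 1: 8 ≥ 4; Publisher 2: 7 ≥ 6). Publisher 2 gets 7.
Every other cell has a profitable deviation for at least one player. Highest of {11, 7} is 11.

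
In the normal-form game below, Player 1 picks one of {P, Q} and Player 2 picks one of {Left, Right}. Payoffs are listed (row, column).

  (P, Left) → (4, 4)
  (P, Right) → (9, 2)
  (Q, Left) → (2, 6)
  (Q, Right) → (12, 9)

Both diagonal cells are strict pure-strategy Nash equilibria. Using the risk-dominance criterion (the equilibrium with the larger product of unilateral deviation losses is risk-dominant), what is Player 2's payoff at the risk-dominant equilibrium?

9

At (P, Left): Player 1 loses 4 − 2 = 2 by deviating; Player 2 loses 4 − 2 = 2. Product = 2·2 = 4.
At (Q, Right): Player 1 loses 12 − 9 = 3 by deviating; Player 2 loses 9 − 6 = 3. Product = 3·3 = 9.
9 > 4, so (Q, Right) is risk-dominant. Player 2's payoff there is 9.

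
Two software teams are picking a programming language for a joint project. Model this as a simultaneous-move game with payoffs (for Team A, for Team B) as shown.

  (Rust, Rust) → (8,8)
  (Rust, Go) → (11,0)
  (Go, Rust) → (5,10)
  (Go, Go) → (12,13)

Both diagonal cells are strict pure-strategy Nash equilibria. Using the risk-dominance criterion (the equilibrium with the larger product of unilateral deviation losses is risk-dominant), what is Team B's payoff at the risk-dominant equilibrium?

8

At both Rust: Team A loses 8 − 5 = 3 by deviating; Team B loses 8 − 0 = 8. Product = 3·8 = 24.
At both Go: Team A loses 12 − 11 = 1 by deviating; Team B loses 13 − 10 = 3. Product = 1·3 = 3.
24 > 3, so both Rust is risk-dominant. Team B's payoff there is 8.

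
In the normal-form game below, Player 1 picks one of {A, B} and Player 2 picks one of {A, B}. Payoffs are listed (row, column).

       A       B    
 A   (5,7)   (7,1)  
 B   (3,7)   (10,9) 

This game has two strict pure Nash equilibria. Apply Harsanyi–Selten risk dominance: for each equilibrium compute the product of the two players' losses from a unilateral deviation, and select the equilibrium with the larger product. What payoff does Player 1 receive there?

At both A: Player 1 loses 5 − 3 = 2 by deviating; Player 2 loses 7 − 1 = 6. Product = 2·6 = 12.
At both B: Player 1 loses 10 − 7 = 3 by deviating; Player 2 loses 9 − 7 = 2. Product = 3·2 = 6.
12 > 6, so both A is risk-dominant. Player 1's payoff there is 5.

5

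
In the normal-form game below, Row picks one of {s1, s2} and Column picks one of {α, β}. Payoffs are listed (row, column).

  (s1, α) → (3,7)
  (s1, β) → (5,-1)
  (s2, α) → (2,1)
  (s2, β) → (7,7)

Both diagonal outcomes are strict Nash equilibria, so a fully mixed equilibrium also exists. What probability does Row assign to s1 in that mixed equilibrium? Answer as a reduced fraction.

3/7

Row's mix p on s1 must make Column indifferent between α and β.
Column's payoff from α: 7p + 1(1−p). From β: (-1)p + 7(1−p).
Set equal: 8p = 6(1−p) → p = 6/14 = 3/7.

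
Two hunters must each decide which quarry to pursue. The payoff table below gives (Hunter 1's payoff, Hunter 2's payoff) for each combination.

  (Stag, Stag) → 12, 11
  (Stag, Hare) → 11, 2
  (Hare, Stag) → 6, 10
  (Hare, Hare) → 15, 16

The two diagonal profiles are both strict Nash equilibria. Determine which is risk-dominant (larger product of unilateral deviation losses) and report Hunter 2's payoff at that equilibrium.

11

At both Stag: Hunter 1 loses 12 − 6 = 6 by deviating; Hunter 2 loses 11 − 2 = 9. Product = 6·9 = 54.
At both Hare: Hunter 1 loses 15 − 11 = 4 by deviating; Hunter 2 loses 16 − 10 = 6. Product = 4·6 = 24.
54 > 24, so both Stag is risk-dominant. Hunter 2's payoff there is 11.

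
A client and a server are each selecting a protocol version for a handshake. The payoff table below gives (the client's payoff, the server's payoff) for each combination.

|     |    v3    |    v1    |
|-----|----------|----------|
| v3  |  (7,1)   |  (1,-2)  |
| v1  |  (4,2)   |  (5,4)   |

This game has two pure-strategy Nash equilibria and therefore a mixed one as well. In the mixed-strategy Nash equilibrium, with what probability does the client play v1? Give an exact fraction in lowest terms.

The client's mix p on v3 must make the server indifferent between v3 and v1.
The server's payoff from v3: 1p + 2(1−p). From v1: (-2)p + 4(1−p).
Set equal: 3p = 2(1−p) → p = 2/5.
Probability on v1 is 1 − 2/5 = 3/5.

3/5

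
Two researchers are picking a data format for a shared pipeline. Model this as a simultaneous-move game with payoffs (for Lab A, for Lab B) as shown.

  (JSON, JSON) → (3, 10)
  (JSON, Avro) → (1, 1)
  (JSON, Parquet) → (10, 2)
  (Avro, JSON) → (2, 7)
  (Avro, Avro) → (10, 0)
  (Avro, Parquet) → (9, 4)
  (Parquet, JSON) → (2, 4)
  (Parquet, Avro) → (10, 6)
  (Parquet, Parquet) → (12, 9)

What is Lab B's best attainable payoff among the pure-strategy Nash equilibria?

Both JSON is a pure NE (Lab A: 3 ≥ 2; Lab B: 10 ≥ 2). Lab B gets 10.
Both Parquet is a pure NE (Lab A: 12 ≥ 10; Lab B: 9 ≥ 6). Lab B gets 9.
Every other cell has a profitable deviation for at least one player. Highest of {10, 9} is 10.

10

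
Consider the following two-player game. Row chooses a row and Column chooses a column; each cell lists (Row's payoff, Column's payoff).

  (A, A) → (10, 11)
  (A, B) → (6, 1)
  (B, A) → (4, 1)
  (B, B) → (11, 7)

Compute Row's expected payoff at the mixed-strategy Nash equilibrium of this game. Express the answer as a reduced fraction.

Column mixes with probability q on A, chosen so Row is indifferent: 10q + 6(1−q) = 4q + 11(1−q) gives q = 5/11.
Row's expected payoff (from either row, since indifferent) is 10·5/11 + 6·6/11 = 86/11.

86/11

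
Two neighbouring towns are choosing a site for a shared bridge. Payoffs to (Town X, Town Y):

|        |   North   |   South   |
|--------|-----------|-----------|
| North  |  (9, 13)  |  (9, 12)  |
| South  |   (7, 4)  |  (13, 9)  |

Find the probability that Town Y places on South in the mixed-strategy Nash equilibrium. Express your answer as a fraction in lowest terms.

Town Y's mix q on North must make Town X indifferent between North and South.
Town X's payoff from North: 9q + 9(1−q). From South: 7q + 13(1−q).
Set equal: 2q = 4(1−q) → q = 4/6 = 2/3.
Probability on South is 1 − 2/3 = 1/3.

1/3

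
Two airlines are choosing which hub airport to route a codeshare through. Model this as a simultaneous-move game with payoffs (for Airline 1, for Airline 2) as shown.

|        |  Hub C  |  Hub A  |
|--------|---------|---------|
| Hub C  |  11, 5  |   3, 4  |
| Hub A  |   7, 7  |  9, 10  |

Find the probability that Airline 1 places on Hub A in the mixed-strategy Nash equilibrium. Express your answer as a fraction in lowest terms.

Airline 1's mix p on Hub C must make Airline 2 indifferent between Hub C and Hub A.
Airline 2's payoff from Hub C: 5p + 7(1−p). From Hub A: 4p + 10(1−p).
Set equal: 1p = 3(1−p) → p = 3/4.
Probability on Hub A is 1 − 3/4 = 1/4.

1/4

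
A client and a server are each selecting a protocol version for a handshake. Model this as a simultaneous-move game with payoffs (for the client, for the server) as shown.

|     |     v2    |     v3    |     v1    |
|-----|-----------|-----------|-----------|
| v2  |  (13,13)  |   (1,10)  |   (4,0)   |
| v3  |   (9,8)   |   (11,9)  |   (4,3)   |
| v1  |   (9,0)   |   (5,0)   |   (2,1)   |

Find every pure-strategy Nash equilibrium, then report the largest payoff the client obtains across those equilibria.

13

Both v2 is a pure NE (the client: 13 ≥ 9; the server: 13 ≥ 10). The client gets 13.
Both v3 is a pure NE (the client: 11 ≥ 5; the server: 9 ≥ 8). The client gets 11.
Every other cell has a profitable deviation for at least one player. Highest of {13, 11} is 13.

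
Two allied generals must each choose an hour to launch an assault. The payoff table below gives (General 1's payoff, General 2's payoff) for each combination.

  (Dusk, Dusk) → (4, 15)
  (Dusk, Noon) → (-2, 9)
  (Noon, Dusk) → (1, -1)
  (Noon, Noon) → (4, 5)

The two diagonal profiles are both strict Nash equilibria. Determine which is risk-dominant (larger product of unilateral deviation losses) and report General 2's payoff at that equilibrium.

At both Dusk: General 1 loses 4 − 1 = 3 by deviating; General 2 loses 15 − 9 = 6. Product = 3·6 = 18.
At both Noon: General 1 loses 4 − (-2) = 6 by deviating; General 2 loses 5 − (-1) = 6. Product = 6·6 = 36.
36 > 18, so both Noon is risk-dominant. General 2's payoff there is 5.

5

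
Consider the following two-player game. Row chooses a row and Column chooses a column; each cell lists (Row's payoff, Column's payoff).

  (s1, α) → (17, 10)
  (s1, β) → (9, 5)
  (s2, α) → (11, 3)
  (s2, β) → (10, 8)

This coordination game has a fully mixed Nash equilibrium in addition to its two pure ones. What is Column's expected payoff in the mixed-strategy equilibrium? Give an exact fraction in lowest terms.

Row mixes with probability p on s1, chosen so Column is indifferent: 10p + 3(1−p) = 5p + 8(1−p) gives p = 1/2.
Column's expected payoff is 10·1/2 + 3·1/2 = 13/2.

13/2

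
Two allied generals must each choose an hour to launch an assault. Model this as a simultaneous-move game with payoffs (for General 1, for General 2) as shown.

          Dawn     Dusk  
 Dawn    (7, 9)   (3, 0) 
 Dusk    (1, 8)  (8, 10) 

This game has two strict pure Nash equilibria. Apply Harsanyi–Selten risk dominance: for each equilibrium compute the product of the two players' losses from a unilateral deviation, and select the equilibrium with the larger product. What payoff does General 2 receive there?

At both Dawn: General 1 loses 7 − 1 = 6 by deviating; General 2 loses 9 − 0 = 9. Product = 6·9 = 54.
At both Dusk: General 1 loses 8 − 3 = 5 by deviating; General 2 loses 10 − 8 = 2. Product = 5·2 = 10.
54 > 10, so both Dawn is risk-dominant. General 2's payoff there is 9.

9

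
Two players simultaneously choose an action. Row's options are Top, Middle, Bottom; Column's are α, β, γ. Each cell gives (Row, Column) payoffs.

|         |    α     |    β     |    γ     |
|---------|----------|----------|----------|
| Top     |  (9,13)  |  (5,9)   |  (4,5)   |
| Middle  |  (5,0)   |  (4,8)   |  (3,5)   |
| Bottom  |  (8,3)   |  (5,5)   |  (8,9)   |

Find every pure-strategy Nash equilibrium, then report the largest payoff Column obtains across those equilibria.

13

(Top, α) is a pure NE (Row: 9 ≥ 8; Column: 13 ≥ 9). Column gets 13.
(Bottom, γ) is a pure NE (Row: 8 ≥ 4; Column: 9 ≥ 5). Column gets 9.
Every other cell has a profitable deviation for at least one player. Highest of {13, 9} is 13.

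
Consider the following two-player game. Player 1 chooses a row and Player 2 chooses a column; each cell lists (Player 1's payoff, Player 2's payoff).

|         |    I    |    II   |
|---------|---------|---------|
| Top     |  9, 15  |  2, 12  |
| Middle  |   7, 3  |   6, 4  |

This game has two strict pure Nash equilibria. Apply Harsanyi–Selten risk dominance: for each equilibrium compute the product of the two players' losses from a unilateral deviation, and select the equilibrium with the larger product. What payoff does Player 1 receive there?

9

At (Top, I): Player 1 loses 9 − 7 = 2 by deviating; Player 2 loses 15 − 12 = 3. Product = 2·3 = 6.
At (Middle, II): Player 1 loses 6 − 2 = 4 by deviating; Player 2 loses 4 − 3 = 1. Product = 4·1 = 4.
6 > 4, so (Top, I) is risk-dominant. Player 1's payoff there is 9.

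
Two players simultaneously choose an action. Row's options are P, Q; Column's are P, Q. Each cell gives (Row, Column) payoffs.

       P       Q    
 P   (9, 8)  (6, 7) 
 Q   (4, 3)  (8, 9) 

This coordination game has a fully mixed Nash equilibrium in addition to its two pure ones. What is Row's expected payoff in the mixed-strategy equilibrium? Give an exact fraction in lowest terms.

Column mixes with probability q on P, chosen so Row is indifferent: 9q + 6(1−q) = 4q + 8(1−q) gives q = 2/7.
Row's expected payoff (from either row, since indifferent) is 9·2/7 + 6·5/7 = 48/7.

48/7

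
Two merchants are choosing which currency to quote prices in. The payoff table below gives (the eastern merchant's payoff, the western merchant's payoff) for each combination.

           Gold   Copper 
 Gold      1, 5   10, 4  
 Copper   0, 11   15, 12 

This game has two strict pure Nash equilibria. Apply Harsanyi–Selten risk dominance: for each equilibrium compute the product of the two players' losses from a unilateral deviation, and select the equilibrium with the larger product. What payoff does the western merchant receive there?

12

At both Gold: the eastern merchant loses 1 − 0 = 1 by deviating; the western merchant loses 5 − 4 = 1. Product = 1·1 = 1.
At both Copper: the eastern merchant loses 15 − 10 = 5 by deviating; the western merchant loses 12 − 11 = 1. Product = 5·1 = 5.
5 > 1, so both Copper is risk-dominant. The western merchant's payoff there is 12.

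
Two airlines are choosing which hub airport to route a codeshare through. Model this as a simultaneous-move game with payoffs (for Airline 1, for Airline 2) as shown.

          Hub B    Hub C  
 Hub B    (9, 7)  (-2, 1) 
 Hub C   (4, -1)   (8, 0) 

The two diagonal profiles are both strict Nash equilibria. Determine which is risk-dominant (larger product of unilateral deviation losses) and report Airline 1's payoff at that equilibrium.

At both Hub B: Airline 1 loses 9 − 4 = 5 by deviating; Airline 2 loses 7 − 1 = 6. Product = 5·6 = 30.
At both Hub C: Airline 1 loses 8 − (-2) = 10 by deviating; Airline 2 loses 0 − (-1) = 1. Product = 10·1 = 10.
30 > 10, so both Hub B is risk-dominant. Airline 1's payoff there is 9.

9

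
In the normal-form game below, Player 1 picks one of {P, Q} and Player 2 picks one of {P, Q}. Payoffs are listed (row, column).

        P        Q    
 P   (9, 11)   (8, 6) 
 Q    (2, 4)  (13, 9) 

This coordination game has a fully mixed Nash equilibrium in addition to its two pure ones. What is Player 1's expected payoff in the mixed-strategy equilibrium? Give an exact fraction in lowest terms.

101/12

Player 2 mixes with probability q on P, chosen so Player 1 is indifferent: 9q + 8(1−q) = 2q + 13(1−q) gives q = 5/12.
Player 1's expected payoff (from either row, since indifferent) is 9·5/12 + 8·7/12 = 101/12.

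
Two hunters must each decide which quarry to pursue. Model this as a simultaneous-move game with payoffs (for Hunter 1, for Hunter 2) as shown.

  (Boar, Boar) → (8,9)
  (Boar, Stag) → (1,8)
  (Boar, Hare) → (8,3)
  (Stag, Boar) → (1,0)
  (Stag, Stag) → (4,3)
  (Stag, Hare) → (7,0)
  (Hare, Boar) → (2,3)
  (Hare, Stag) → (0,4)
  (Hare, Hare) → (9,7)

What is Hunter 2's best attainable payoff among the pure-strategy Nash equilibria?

Both Boar is a pure NE (Hunter 1: 8 ≥ 2; Hunter 2: 9 ≥ 8). Hunter 2 gets 9.
Both Stag is a pure NE (Hunter 1: 4 ≥ 1; Hunter 2: 3 ≥ 0). Hunter 2 gets 3.
Both Hare is a pure NE (Hunter 1: 9 ≥ 8; Hunter 2: 7 ≥ 4). Hunter 2 gets 7.
Every other cell has a profitable deviation for at least one player. Highest of {9, 3, 7} is 9.

9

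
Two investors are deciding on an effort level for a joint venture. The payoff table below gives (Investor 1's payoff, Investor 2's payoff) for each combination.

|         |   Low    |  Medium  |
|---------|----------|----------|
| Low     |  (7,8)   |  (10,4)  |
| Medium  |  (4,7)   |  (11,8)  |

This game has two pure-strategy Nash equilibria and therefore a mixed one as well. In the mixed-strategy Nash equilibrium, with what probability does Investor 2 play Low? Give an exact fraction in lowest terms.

1/4

Investor 2's mix q on Low must make Investor 1 indifferent between Low and Medium.
Investor 1's payoff from Low: 7q + 10(1−q). From Medium: 4q + 11(1−q).
Set equal: 3q = 1(1−q) → q = 1/4.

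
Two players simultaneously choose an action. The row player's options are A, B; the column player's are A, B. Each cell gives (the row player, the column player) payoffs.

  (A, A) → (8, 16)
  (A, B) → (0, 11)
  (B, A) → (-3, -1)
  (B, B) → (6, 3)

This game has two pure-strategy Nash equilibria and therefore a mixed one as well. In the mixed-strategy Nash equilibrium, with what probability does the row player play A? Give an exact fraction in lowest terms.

The row player's mix p on A must make the column player indifferent between A and B.
The column player's payoff from A: 16p + (-1)(1−p). From B: 11p + 3(1−p).
Set equal: 5p = 4(1−p) → p = 4/9.

4/9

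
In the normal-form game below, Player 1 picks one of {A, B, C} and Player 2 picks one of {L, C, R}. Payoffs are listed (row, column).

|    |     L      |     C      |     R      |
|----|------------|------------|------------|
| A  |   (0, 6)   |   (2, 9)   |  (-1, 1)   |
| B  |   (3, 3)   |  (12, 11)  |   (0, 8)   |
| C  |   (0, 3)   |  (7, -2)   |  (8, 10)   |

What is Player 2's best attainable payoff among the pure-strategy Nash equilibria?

(B, C) is a pure NE (Player 1: 12 ≥ 7; Player 2: 11 ≥ 8). Player 2 gets 11.
(C, R) is a pure NE (Player 1: 8 ≥ 0; Player 2: 10 ≥ 3). Player 2 gets 10.
Every other cell has a profitable deviation for at least one player. Highest of {11, 10} is 11.

11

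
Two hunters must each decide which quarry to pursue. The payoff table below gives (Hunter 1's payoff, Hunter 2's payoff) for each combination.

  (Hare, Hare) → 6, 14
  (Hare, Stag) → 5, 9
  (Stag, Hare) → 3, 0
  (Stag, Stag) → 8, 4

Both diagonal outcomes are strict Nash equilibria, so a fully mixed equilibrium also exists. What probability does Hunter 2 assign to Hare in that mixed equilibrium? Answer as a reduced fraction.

Hunter 2's mix q on Hare must make Hunter 1 indifferent between Hare and Stag.
Hunter 1's payoff from Hare: 6q + 5(1−q). From Stag: 3q + 8(1−q).
Set equal: 3q = 3(1−q) → q = 3/6 = 1/2.

1/2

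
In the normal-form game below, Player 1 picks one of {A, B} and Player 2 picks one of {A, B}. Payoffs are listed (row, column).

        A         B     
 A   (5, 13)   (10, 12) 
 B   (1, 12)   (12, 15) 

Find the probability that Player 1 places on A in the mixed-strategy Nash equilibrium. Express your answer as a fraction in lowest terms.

Player 1's mix p on A must make Player 2 indifferent between A and B.
Player 2's payoff from A: 13p + 12(1−p). From B: 12p + 15(1−p).
Set equal: 1p = 3(1−p) → p = 3/4.

3/4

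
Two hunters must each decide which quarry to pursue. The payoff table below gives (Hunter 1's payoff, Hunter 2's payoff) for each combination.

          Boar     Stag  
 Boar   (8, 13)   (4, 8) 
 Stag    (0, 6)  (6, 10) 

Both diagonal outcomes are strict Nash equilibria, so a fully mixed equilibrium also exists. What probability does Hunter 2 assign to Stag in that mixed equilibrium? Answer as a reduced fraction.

4/5

Hunter 2's mix q on Boar must make Hunter 1 indifferent between Boar and Stag.
Hunter 1's payoff from Boar: 8q + 4(1−q). From Stag: 0q + 6(1−q).
Set equal: 8q = 2(1−q) → q = 2/10 = 1/5.
Probability on Stag is 1 − 1/5 = 4/5.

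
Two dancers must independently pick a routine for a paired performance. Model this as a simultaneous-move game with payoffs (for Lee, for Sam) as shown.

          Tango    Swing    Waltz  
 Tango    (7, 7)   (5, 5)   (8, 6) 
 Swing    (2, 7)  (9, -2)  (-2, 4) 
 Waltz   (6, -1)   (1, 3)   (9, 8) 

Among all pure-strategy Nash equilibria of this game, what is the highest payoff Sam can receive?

Both Tango is a pure NE (Lee: 7 ≥ 6; Sam: 7 ≥ 6). Sam gets 7.
Both Waltz is a pure NE (Lee: 9 ≥ 8; Sam: 8 ≥ 3). Sam gets 8.
Every other cell has a profitable deviation for at least one player. Highest of {7, 8} is 8.

8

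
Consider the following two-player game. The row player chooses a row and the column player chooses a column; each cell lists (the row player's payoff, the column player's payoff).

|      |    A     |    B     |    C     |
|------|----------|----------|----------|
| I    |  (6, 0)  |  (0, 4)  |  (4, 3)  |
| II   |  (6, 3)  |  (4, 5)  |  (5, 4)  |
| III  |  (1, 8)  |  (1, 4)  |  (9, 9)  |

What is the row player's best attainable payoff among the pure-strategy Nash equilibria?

(II, B) is a pure NE (the row player: 4 ≥ 1; the column player: 5 ≥ 4). The row player gets 4.
(III, C) is a pure NE (the row player: 9 ≥ 5; the column player: 9 ≥ 8). The row player gets 9.
Every other cell has a profitable deviation for at least one player. Highest of {4, 9} is 9.

9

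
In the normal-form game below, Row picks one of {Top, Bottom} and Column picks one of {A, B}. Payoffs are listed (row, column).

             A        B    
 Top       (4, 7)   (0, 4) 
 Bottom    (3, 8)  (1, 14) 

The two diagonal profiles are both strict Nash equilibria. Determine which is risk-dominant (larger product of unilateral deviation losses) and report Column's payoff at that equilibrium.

14

At (Top, A): Row loses 4 − 3 = 1 by deviating; Column loses 7 − 4 = 3. Product = 1·3 = 3.
At (Bottom, B): Row loses 1 − 0 = 1 by deviating; Column loses 14 − 8 = 6. Product = 1·6 = 6.
6 > 3, so (Bottom, B) is risk-dominant. Column's payoff there is 14.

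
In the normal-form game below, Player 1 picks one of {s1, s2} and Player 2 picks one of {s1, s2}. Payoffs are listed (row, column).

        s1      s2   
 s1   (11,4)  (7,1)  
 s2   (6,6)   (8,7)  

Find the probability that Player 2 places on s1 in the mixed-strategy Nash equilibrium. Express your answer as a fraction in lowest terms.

1/6

Player 2's mix q on s1 must make Player 1 indifferent between s1 and s2.
Player 1's payoff from s1: 11q + 7(1−q). From s2: 6q + 8(1−q).
Set equal: 5q = 1(1−q) → q = 1/6.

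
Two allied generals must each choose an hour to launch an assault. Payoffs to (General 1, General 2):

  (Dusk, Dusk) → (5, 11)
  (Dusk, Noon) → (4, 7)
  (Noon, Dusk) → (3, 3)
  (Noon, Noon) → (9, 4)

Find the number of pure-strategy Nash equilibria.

2

Both Dusk: General 1 gets 5 (best alternative 3); General 2 gets 11 (best alternative 7). Neither deviates — NE.
Both Noon: General 1 gets 9 (best alternative 4); General 2 gets 4 (best alternative 3). Neither deviates — NE.
(Noon, Dusk) is not a NE: General 1 would switch to Dusk (5 > 3).
No other cell survives both best-response checks, so there are 2 pure NE.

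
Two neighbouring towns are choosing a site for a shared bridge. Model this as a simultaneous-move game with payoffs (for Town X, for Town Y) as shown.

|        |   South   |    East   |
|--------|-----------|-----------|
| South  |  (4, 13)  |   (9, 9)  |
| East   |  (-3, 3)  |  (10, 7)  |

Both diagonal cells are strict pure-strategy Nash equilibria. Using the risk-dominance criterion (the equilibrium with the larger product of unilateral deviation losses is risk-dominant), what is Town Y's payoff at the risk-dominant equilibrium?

13

At both South: Town X loses 4 − (-3) = 7 by deviating; Town Y loses 13 − 9 = 4. Product = 7·4 = 28.
At both East: Town X loses 10 − 9 = 1 by deviating; Town Y loses 7 − 3 = 4. Product = 1·4 = 4.
28 > 4, so both South is risk-dominant. Town Y's payoff there is 13.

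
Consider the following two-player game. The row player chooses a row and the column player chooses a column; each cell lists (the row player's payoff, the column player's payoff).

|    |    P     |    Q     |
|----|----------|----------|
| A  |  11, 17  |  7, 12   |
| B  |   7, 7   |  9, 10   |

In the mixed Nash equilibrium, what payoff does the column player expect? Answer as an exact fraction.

43/4

The row player mixes with probability p on A, chosen so the column player is indifferent: 17p + 7(1−p) = 12p + 10(1−p) gives p = 3/8.
The column player's expected payoff is 17·3/8 + 7·5/8 = 43/4.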